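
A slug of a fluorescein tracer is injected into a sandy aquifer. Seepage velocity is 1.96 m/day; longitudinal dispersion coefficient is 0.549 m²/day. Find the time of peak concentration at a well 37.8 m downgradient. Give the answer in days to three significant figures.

19.1 days

For the 1D instantaneous-source solution, setting ∂C/∂t = 0 at fixed x gives v²t² + 2Dt − x² = 0, so t = (√(D² + v²x²) − D)/v².
√(D² + v²x²) = √(0.549² + 1.96² × 37.8²) = 74.09; v² = 3.8416.
t = (74.09 − 0.549)/3.8416 = 19.1 days (vs. the pure-advection estimate x/v = 19.3 d).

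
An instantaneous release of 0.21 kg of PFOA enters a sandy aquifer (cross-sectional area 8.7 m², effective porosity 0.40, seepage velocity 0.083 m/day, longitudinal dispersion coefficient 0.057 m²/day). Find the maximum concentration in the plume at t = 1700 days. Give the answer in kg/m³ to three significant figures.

0.00173 kg/m³

The peak of an instantaneous 1D plume sits at x = vt; there the Gaussian factor is 1 and C_max = M/(n_e·A·√(4πDt)), where n_e·A is the pore area the mass is dissolved in.
√(4πDt) = √(4π × 0.057 × 1700) = 34.90 m, so C_max = 0.21/(0.40 × 8.7 × 34.90) = 0.00173 kg/m³.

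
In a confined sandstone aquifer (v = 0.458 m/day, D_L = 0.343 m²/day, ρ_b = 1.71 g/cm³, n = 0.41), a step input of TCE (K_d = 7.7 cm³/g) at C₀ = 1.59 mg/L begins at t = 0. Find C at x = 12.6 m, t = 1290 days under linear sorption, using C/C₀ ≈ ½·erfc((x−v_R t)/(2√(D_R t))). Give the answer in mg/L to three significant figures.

1.34 mg/L

Retardation factor R = 1 + ρ_b·K_d/n = 1 + 1.71 × 7.7/0.41 = 33.11.
Sorption retards both mechanisms: v_R = v/R = 0.01383 m/day, D_R = D/R = 0.01036 m²/day.
v_R·t = 0.01383 × 1290 = 17.8407 m; 2√(D_R t) = 7.311 m; argument = (12.6 − 17.8407)/7.311 = -0.7168.
C = C₀ × ½·erfc(-0.7168) = 1.59 × 0.8446 = 1.34 mg/L.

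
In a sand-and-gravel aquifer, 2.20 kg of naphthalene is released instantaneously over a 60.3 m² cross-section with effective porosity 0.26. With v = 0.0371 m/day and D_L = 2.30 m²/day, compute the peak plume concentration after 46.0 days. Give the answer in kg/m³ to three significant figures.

0.00385 kg/m³

The peak of an instantaneous 1D plume sits at x = vt; there the Gaussian factor is 1 and C_max = M/(n_e·A·√(4πDt)), where n_e·A is the pore area the mass is dissolved in.
√(4πDt) = √(4π × 2.30 × 46.0) = 36.46 m, so C_max = 2.20/(0.26 × 60.3 × 36.46) = 0.00385 kg/m³.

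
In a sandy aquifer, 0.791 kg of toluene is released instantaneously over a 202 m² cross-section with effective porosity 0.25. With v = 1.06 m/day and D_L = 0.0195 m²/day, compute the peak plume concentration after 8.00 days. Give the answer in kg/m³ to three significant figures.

The peak of an instantaneous 1D plume sits at x = vt; there the Gaussian factor is 1 and C_max = M/(n_e·A·√(4πDt)), where n_e·A is the pore area the mass is dissolved in.
√(4πDt) = √(4π × 0.0195 × 8.00) = 1.400 m, so C_max = 0.791/(0.25 × 202 × 1.400) = 0.0112 kg/m³.

0.0112 kg/m³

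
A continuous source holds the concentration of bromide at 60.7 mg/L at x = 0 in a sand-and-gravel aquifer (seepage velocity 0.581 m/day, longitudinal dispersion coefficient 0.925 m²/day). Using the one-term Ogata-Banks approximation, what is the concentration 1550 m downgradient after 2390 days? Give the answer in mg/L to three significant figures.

For a continuous step input, C/C₀ ≈ ½·erfc((x−vt)/(2√(Dt))).
vt = 0.581 × 2390 = 1388.59 m and 2√(Dt) = 2√(0.925 × 2390) = 94.04 m.
Argument (x−vt)/(2√(Dt)) = (1550 − 1388.59)/94.04 = 1.716; ½·erfc(1.716) = 0.007617.
C = 60.7 × 0.007617 = 0.462 mg/L.

0.462 mg/L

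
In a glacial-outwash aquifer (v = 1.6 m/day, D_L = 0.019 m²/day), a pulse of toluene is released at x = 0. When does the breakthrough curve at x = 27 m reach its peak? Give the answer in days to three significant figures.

16.9 days

For the 1D instantaneous-source solution, setting ∂C/∂t = 0 at fixed x gives v²t² + 2Dt − x² = 0, so t = (√(D² + v²x²) − D)/v².
√(D² + v²x²) = √(0.019² + 1.6² × 27²) = 43.20; v² = 2.56.
t = (43.20 − 0.019)/2.56 = 16.9 days (vs. the pure-advection estimate x/v = 16.9 d).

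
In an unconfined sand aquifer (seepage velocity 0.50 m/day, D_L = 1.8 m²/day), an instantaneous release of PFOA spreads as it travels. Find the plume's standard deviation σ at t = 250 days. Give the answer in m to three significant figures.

Dispersive spreading gives a Gaussian with σ² = 2Dt; advection only shifts the center.
σ = √(2 × 1.8 × 250) = 30.0 m.

30.0 m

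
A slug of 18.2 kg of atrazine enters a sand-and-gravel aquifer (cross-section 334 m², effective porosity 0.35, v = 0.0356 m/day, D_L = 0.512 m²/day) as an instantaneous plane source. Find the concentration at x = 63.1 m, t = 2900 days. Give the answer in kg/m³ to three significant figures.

0.000869 kg/m³

For an instantaneous plane source, C(x,t) = M/(n_e·A·√(4πDt)) · exp(−(x−vt)²/(4Dt)), with n_e·A the pore (flow) area.
Plume center vt = 0.0356 × 2900 = 103.24 m, so the well at 63.1 m is 40.14 m upgradient of the peak.
√(4πDt) = 136.6 m, giving peak height M/(n_e·A·√(4πDt)) = 18.2/(0.35 × 334 × 136.6) = 0.001140 kg/m³.
(x−vt)²/(4Dt) = (-40.14)²/(4 × 0.512 × 2900) = 0.2713; exp(−0.2713) = 0.7624.
C = 0.001140 × 0.7624 = 0.000869 kg/m³.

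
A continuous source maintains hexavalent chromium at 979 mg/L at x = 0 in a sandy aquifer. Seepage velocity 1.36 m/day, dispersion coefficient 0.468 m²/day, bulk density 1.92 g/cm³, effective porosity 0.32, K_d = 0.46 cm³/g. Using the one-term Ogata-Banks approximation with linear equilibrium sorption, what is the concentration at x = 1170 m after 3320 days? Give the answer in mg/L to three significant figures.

Retardation factor R = 1 + ρ_b·K_d/n = 1 + 1.92 × 0.46/0.32 = 3.760.
Sorption retards both mechanisms: v_R = v/R = 0.3617 m/day, D_R = D/R = 0.1245 m²/day.
v_R·t = 0.3617 × 3320 = 1200.844 m; 2√(D_R t) = 40.66 m; argument = (1170 − 1200.844)/40.66 = -0.7586.
C = C₀ × ½·erfc(-0.7586) = 979 × 0.8583 = 840 mg/L.

840 mg/L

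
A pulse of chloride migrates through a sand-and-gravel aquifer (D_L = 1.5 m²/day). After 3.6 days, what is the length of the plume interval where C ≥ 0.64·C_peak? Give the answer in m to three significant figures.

6.21 m

The plume is Gaussian with σ = √(2Dt) = √(2 × 1.5 × 3.6) = 3.286 m.
C/C_peak = exp(−Δx²/(2σ²)) = 0.64 ⇒ Δx = σ·√(−2 ln 0.64) = 3.286 × 0.9448 = 3.105 m.
Width = 2Δx = 6.21 m.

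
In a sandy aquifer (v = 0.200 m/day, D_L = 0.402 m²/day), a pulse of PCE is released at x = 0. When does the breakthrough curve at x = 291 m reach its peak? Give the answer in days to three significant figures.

1440 days

For the 1D instantaneous-source solution, setting ∂C/∂t = 0 at fixed x gives v²t² + 2Dt − x² = 0, so t = (√(D² + v²x²) − D)/v².
√(D² + v²x²) = √(0.402² + 0.200² × 291²) = 58.20; v² = 0.04.
t = (58.20 − 0.402)/0.04 = 1440 days (vs. the pure-advection estimate x/v = 1460 d).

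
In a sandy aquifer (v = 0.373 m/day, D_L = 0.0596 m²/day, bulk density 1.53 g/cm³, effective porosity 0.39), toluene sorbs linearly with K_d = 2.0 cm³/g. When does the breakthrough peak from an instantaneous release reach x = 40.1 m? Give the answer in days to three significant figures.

947 days

Retardation factor R = 1 + ρ_b·K_d/n = 1 + 1.53 × 2.0/0.39 = 8.846.
Sorption retards both mechanisms: v_R = v/R = 0.04217 m/day, D_R = D/R = 0.006738 m²/day.
Peak time from v_R²t² + 2D_R t − x² = 0: t = (√(D_R² + v_R²x²) − D_R)/v_R².
√(D_R² + v_R²x²) = √(0.006738² + 0.04217² × 40.1²) = 1.691; v_R² = 0.001778.
t = (1.691 − 0.006738)/0.001778 = 947 days.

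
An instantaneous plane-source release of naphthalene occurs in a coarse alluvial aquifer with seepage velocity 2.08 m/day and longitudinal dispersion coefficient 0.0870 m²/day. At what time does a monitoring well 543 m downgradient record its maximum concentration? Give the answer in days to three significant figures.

For the 1D instantaneous-source solution, setting ∂C/∂t = 0 at fixed x gives v²t² + 2Dt − x² = 0, so t = (√(D² + v²x²) − D)/v².
√(D² + v²x²) = √(0.0870² + 2.08² × 543²) = 1129; v² = 4.3264.
t = (1129 − 0.0870)/4.3264 = 261 days (vs. the pure-advection estimate x/v = 261 d).

261 days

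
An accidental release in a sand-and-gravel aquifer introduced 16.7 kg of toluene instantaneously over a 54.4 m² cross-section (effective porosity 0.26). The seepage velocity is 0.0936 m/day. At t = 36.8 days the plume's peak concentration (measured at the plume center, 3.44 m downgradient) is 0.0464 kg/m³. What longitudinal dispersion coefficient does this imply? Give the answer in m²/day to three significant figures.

1.40 m²/day

At the plume center C_max = M/(n_e·A·√(4πDt)), so D = M²/(4πt·(n_e·A·C_max)²).
n_e·A·C_max = 0.26 × 54.4 × 0.0464 = 0.6563 kg/m.
D = 16.7²/(4π × 36.8 × 0.6563²) = 1.40 m²/day.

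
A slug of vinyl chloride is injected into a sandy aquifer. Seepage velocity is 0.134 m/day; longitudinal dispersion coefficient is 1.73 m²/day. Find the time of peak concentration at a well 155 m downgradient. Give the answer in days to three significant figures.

1060 days

For the 1D instantaneous-source solution, setting ∂C/∂t = 0 at fixed x gives v²t² + 2Dt − x² = 0, so t = (√(D² + v²x²) − D)/v².
√(D² + v²x²) = √(1.73² + 0.134² × 155²) = 20.84; v² = 0.017956.
t = (20.84 − 1.73)/0.017956 = 1060 days (vs. the pure-advection estimate x/v = 1160 d).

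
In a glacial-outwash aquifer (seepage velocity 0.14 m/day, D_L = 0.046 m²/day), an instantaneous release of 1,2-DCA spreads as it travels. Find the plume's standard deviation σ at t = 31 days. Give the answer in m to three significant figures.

Dispersive spreading gives a Gaussian with σ² = 2Dt; advection only shifts the center.
σ = √(2 × 0.046 × 31) = 1.69 m.

1.69 m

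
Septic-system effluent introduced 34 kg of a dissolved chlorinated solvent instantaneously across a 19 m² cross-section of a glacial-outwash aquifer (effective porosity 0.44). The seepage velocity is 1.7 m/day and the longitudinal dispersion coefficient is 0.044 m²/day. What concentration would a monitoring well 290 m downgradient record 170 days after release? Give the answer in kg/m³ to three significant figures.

For an instantaneous plane source, C(x,t) = M/(n_e·A·√(4πDt)) · exp(−(x−vt)²/(4Dt)), with n_e·A the pore (flow) area.
Plume center vt = 1.7 × 170 = 289 m, so the well at 290 m is 1 m downgradient of the peak.
√(4πDt) = 9.695 m, giving peak height M/(n_e·A·√(4πDt)) = 34/(0.44 × 19 × 9.695) = 0.4195 kg/m³.
(x−vt)²/(4Dt) = (1)²/(4 × 0.044 × 170) = 0.03342; exp(−0.03342) = 0.9671.
C = 0.4195 × 0.9671 = 0.406 kg/m³.

0.406 kg/m³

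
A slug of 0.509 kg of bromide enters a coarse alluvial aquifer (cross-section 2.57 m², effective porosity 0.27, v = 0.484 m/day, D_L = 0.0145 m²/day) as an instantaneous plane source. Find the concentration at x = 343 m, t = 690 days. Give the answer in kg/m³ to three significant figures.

For an instantaneous plane source, C(x,t) = M/(n_e·A·√(4πDt)) · exp(−(x−vt)²/(4Dt)), with n_e·A the pore (flow) area.
Plume center vt = 0.484 × 690 = 333.96 m, so the well at 343 m is 9.04 m downgradient of the peak.
√(4πDt) = 11.21 m, giving peak height M/(n_e·A·√(4πDt)) = 0.509/(0.27 × 2.57 × 11.21) = 0.06544 kg/m³.
(x−vt)²/(4Dt) = (9.04)²/(4 × 0.0145 × 690) = 2.042; exp(−2.042) = 0.1298.
C = 0.06544 × 0.1298 = 0.00849 kg/m³.

0.00849 kg/m³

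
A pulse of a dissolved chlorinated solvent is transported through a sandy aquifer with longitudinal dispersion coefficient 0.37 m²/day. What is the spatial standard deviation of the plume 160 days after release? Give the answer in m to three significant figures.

Dispersive spreading gives a Gaussian with σ² = 2Dt; advection only shifts the center.
σ = √(2 × 0.37 × 160) = 10.9 m.

10.9 m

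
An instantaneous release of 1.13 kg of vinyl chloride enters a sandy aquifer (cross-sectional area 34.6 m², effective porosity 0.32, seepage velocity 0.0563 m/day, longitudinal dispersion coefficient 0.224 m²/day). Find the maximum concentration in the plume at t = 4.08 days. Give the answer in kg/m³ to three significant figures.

0.0301 kg/m³

The peak of an instantaneous 1D plume sits at x = vt; there the Gaussian factor is 1 and C_max = M/(n_e·A·√(4πDt)), where n_e·A is the pore area the mass is dissolved in.
√(4πDt) = √(4π × 0.224 × 4.08) = 3.389 m, so C_max = 1.13/(0.32 × 34.6 × 3.389) = 0.0301 kg/m³.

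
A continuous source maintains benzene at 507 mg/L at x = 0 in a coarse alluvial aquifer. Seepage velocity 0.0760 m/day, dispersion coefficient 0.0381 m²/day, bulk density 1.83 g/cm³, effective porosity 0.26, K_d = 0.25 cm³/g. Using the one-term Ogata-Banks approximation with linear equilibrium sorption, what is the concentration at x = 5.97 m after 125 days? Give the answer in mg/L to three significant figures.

Retardation factor R = 1 + ρ_b·K_d/n = 1 + 1.83 × 0.25/0.26 = 2.760.
Sorption retards both mechanisms: v_R = v/R = 0.02754 m/day, D_R = D/R = 0.01380 m²/day.
v_R·t = 0.02754 × 125 = 3.4425 m; 2√(D_R t) = 2.627 m; argument = (5.97 − 3.4425)/2.627 = 0.9621.
C = C₀ × ½·erfc(0.9621) = 507 × 0.08682 = 44.0 mg/L.

44.0 mg/L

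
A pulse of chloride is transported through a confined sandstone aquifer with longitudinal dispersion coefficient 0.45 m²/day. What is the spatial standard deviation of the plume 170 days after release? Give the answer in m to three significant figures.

12.4 m

Dispersive spreading gives a Gaussian with σ² = 2Dt; advection only shifts the center.
σ = √(2 × 0.45 × 170) = 12.4 m.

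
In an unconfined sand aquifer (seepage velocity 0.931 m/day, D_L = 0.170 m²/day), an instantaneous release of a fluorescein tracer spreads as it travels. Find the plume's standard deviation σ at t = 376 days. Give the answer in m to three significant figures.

11.3 m

Dispersive spreading gives a Gaussian with σ² = 2Dt; advection only shifts the center.
σ = √(2 × 0.170 × 376) = 11.3 m.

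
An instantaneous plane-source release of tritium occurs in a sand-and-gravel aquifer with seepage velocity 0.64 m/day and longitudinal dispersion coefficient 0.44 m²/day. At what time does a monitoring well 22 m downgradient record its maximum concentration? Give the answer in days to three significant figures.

For the 1D instantaneous-source solution, setting ∂C/∂t = 0 at fixed x gives v²t² + 2Dt − x² = 0, so t = (√(D² + v²x²) − D)/v².
√(D² + v²x²) = √(0.44² + 0.64² × 22²) = 14.09; v² = 0.4096.
t = (14.09 − 0.44)/0.4096 = 33.3 days (vs. the pure-advection estimate x/v = 34.4 d).

33.3 days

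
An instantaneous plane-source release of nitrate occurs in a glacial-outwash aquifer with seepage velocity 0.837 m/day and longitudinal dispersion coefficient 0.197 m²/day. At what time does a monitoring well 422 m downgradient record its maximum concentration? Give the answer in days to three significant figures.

For the 1D instantaneous-source solution, setting ∂C/∂t = 0 at fixed x gives v²t² + 2Dt − x² = 0, so t = (√(D² + v²x²) − D)/v².
√(D² + v²x²) = √(0.197² + 0.837² × 422²) = 353.2; v² = 0.700569.
t = (353.2 − 0.197)/0.700569 = 504 days (vs. the pure-advection estimate x/v = 504 d).

504 days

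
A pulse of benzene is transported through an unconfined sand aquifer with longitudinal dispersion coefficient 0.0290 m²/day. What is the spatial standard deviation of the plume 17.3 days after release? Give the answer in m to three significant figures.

1.00 m

Dispersive spreading gives a Gaussian with σ² = 2Dt; advection only shifts the center.
σ = √(2 × 0.0290 × 17.3) = 1.00 m.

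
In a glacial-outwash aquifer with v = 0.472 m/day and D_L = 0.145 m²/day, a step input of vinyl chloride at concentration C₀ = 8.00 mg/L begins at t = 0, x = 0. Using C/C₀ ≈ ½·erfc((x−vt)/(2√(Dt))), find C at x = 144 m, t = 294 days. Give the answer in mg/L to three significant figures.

For a continuous step input, C/C₀ ≈ ½·erfc((x−vt)/(2√(Dt))).
vt = 0.472 × 294 = 138.768 m and 2√(Dt) = 2√(0.145 × 294) = 13.06 m.
Argument (x−vt)/(2√(Dt)) = (144 − 138.768)/13.06 = 0.4006; ½·erfc(0.4006) = 0.2855.
C = 8.00 × 0.2855 = 2.28 mg/L.

2.28 mg/L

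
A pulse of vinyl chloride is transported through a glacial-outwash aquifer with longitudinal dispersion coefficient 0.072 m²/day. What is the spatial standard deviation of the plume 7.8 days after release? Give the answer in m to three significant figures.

1.06 m

Dispersive spreading gives a Gaussian with σ² = 2Dt; advection only shifts the center.
σ = √(2 × 0.072 × 7.8) = 1.06 m.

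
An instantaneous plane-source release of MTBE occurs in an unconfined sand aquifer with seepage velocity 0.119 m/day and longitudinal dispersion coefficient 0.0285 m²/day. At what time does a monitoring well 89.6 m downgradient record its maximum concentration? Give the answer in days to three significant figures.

For the 1D instantaneous-source solution, setting ∂C/∂t = 0 at fixed x gives v²t² + 2Dt − x² = 0, so t = (√(D² + v²x²) − D)/v².
√(D² + v²x²) = √(0.0285² + 0.119² × 89.6²) = 10.66; v² = 0.014161.
t = (10.66 − 0.0285)/0.014161 = 751 days (vs. the pure-advection estimate x/v = 753 d).

751 days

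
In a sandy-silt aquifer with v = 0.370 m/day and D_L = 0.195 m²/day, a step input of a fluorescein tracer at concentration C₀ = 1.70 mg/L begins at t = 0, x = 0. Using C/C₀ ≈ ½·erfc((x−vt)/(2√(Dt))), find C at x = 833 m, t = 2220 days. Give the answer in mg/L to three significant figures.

For a continuous step input, C/C₀ ≈ ½·erfc((x−vt)/(2√(Dt))).
vt = 0.370 × 2220 = 821.4 m and 2√(Dt) = 2√(0.195 × 2220) = 41.61 m.
Argument (x−vt)/(2√(Dt)) = (833 − 821.4)/41.61 = 0.2788; ½·erfc(0.2788) = 0.3467.
C = 1.70 × 0.3467 = 0.589 mg/L.

0.589 mg/L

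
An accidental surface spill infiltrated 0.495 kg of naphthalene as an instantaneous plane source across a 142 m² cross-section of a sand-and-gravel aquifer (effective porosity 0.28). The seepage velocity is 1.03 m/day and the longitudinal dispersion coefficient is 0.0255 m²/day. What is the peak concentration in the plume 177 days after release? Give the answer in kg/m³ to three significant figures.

The peak of an instantaneous 1D plume sits at x = vt; there the Gaussian factor is 1 and C_max = M/(n_e·A·√(4πDt)), where n_e·A is the pore area the mass is dissolved in.
√(4πDt) = √(4π × 0.0255 × 177) = 7.531 m, so C_max = 0.495/(0.28 × 142 × 7.531) = 0.00165 kg/m³.

0.00165 kg/m³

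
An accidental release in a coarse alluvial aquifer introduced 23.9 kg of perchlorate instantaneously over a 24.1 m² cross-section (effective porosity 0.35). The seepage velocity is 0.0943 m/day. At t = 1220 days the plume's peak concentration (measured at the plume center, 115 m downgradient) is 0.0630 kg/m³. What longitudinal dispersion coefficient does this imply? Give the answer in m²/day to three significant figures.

0.132 m²/day

At the plume center C_max = M/(n_e·A·√(4πDt)), so D = M²/(4πt·(n_e·A·C_max)²).
n_e·A·C_max = 0.35 × 24.1 × 0.0630 = 0.5314 kg/m.
D = 23.9²/(4π × 1220 × 0.5314²) = 0.132 m²/day.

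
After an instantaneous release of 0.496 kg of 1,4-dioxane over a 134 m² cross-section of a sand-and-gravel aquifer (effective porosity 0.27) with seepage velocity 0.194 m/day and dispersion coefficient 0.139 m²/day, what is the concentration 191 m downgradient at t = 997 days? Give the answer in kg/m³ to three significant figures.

For an instantaneous plane source, C(x,t) = M/(n_e·A·√(4πDt)) · exp(−(x−vt)²/(4Dt)), with n_e·A the pore (flow) area.
Plume center vt = 0.194 × 997 = 193.418 m, so the well at 191 m is 2.418 m upgradient of the peak.
√(4πDt) = 41.73 m, giving peak height M/(n_e·A·√(4πDt)) = 0.496/(0.27 × 134 × 41.73) = 0.0003285 kg/m³.
(x−vt)²/(4Dt) = (-2.418)²/(4 × 0.139 × 997) = 0.01055; exp(−0.01055) = 0.9895.
C = 0.0003285 × 0.9895 = 0.000325 kg/m³.

0.000325 kg/m³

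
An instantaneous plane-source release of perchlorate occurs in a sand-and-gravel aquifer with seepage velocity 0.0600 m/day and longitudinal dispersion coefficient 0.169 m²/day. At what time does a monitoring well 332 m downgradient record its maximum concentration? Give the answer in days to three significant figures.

For the 1D instantaneous-source solution, setting ∂C/∂t = 0 at fixed x gives v²t² + 2Dt − x² = 0, so t = (√(D² + v²x²) − D)/v².
√(D² + v²x²) = √(0.169² + 0.0600² × 332²) = 19.92; v² = 0.0036.
t = (19.92 − 0.169)/0.0036 = 5490 days (vs. the pure-advection estimate x/v = 5530 d).

5490 days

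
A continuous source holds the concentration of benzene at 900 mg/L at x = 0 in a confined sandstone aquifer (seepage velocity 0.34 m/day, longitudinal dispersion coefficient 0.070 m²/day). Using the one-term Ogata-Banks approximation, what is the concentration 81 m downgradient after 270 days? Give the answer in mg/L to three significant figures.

For a continuous step input, C/C₀ ≈ ½·erfc((x−vt)/(2√(Dt))).
vt = 0.34 × 270 = 91.8 m and 2√(Dt) = 2√(0.070 × 270) = 8.695 m.
Argument (x−vt)/(2√(Dt)) = (81 − 91.8)/8.695 = -1.242; ½·erfc(-1.242) = 0.9605.
C = 900 × 0.9605 = 864 mg/L.

864 mg/L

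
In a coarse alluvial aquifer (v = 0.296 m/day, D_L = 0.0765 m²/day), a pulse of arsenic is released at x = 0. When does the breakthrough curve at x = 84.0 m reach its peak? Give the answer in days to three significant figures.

For the 1D instantaneous-source solution, setting ∂C/∂t = 0 at fixed x gives v²t² + 2Dt − x² = 0, so t = (√(D² + v²x²) − D)/v².
√(D² + v²x²) = √(0.0765² + 0.296² × 84.0²) = 24.86; v² = 0.087616.
t = (24.86 − 0.0765)/0.087616 = 283 days (vs. the pure-advection estimate x/v = 284 d).

283 days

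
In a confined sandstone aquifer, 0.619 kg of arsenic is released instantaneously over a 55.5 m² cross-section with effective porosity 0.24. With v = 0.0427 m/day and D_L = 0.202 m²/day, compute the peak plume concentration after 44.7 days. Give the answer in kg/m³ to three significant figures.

0.00436 kg/m³

The peak of an instantaneous 1D plume sits at x = vt; there the Gaussian factor is 1 and C_max = M/(n_e·A·√(4πDt)), where n_e·A is the pore area the mass is dissolved in.
√(4πDt) = √(4π × 0.202 × 44.7) = 10.65 m, so C_max = 0.619/(0.24 × 55.5 × 10.65) = 0.00436 kg/m³.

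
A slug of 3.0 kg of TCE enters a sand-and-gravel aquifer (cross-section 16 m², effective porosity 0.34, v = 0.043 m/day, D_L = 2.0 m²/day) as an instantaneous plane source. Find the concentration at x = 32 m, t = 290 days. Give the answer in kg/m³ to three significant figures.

0.00548 kg/m³

For an instantaneous plane source, C(x,t) = M/(n_e·A·√(4πDt)) · exp(−(x−vt)²/(4Dt)), with n_e·A the pore (flow) area.
Plume center vt = 0.043 × 290 = 12.47 m, so the well at 32 m is 19.53 m downgradient of the peak.
√(4πDt) = 85.37 m, giving peak height M/(n_e·A·√(4πDt)) = 3.0/(0.34 × 16 × 85.37) = 0.006460 kg/m³.
(x−vt)²/(4Dt) = (19.53)²/(4 × 2.0 × 290) = 0.1644; exp(−0.1644) = 0.8484.
C = 0.006460 × 0.8484 = 0.00548 kg/m³.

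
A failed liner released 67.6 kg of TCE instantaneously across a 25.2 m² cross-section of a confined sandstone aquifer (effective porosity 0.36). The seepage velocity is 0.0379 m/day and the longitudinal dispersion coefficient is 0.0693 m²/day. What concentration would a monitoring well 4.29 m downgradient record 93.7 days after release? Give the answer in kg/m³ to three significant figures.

For an instantaneous plane source, C(x,t) = M/(n_e·A·√(4πDt)) · exp(−(x−vt)²/(4Dt)), with n_e·A the pore (flow) area.
Plume center vt = 0.0379 × 93.7 = 3.55123 m, so the well at 4.29 m is 0.73877 m downgradient of the peak.
√(4πDt) = 9.033 m, giving peak height M/(n_e·A·√(4πDt)) = 67.6/(0.36 × 25.2 × 9.033) = 0.8249 kg/m³.
(x−vt)²/(4Dt) = (0.73877)²/(4 × 0.0693 × 93.7) = 0.02101; exp(−0.02101) = 0.9792.
C = 0.8249 × 0.9792 = 0.808 kg/m³.

0.808 kg/m³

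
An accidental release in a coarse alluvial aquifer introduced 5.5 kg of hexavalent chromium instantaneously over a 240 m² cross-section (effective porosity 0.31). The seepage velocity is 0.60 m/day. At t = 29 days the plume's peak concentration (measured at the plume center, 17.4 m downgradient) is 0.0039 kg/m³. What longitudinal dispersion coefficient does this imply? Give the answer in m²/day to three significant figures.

At the plume center C_max = M/(n_e·A·√(4πDt)), so D = M²/(4πt·(n_e·A·C_max)²).
n_e·A·C_max = 0.31 × 240 × 0.0039 = 0.2902 kg/m.
D = 5.5²/(4π × 29 × 0.2902²) = 0.986 m²/day.

0.986 m²/day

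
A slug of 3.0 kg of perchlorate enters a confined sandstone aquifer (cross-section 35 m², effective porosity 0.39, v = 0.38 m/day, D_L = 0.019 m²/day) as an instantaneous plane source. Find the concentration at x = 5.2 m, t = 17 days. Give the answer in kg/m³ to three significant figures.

For an instantaneous plane source, C(x,t) = M/(n_e·A·√(4πDt)) · exp(−(x−vt)²/(4Dt)), with n_e·A the pore (flow) area.
Plume center vt = 0.38 × 17 = 6.46 m, so the well at 5.2 m is 1.26 m upgradient of the peak.
√(4πDt) = 2.015 m, giving peak height M/(n_e·A·√(4πDt)) = 3.0/(0.39 × 35 × 2.015) = 0.1091 kg/m³.
(x−vt)²/(4Dt) = (-1.26)²/(4 × 0.019 × 17) = 1.229; exp(−1.229) = 0.2926.
C = 0.1091 × 0.2926 = 0.0319 kg/m³.

0.0319 kg/m³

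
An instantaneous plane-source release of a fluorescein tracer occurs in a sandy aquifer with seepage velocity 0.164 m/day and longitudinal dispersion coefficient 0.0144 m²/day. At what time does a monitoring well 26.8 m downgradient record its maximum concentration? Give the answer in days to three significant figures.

163 days

For the 1D instantaneous-source solution, setting ∂C/∂t = 0 at fixed x gives v²t² + 2Dt − x² = 0, so t = (√(D² + v²x²) − D)/v².
√(D² + v²x²) = √(0.0144² + 0.164² × 26.8²) = 4.395; v² = 0.026896.
t = (4.395 − 0.0144)/0.026896 = 163 days (vs. the pure-advection estimate x/v = 163 d).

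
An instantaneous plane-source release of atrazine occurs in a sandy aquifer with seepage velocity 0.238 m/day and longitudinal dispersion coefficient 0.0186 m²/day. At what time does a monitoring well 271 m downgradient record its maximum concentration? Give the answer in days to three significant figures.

1140 days

For the 1D instantaneous-source solution, setting ∂C/∂t = 0 at fixed x gives v²t² + 2Dt − x² = 0, so t = (√(D² + v²x²) − D)/v².
√(D² + v²x²) = √(0.0186² + 0.238² × 271²) = 64.50; v² = 0.056644.
t = (64.50 − 0.0186)/0.056644 = 1140 days (vs. the pure-advection estimate x/v = 1140 d).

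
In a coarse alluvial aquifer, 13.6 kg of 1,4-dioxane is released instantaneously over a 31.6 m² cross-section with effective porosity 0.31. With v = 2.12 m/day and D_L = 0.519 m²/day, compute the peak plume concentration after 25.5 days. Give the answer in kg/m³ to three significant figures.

0.108 kg/m³

The peak of an instantaneous 1D plume sits at x = vt; there the Gaussian factor is 1 and C_max = M/(n_e·A·√(4πDt)), where n_e·A is the pore area the mass is dissolved in.
√(4πDt) = √(4π × 0.519 × 25.5) = 12.90 m, so C_max = 13.6/(0.31 × 31.6 × 12.90) = 0.108 kg/m³.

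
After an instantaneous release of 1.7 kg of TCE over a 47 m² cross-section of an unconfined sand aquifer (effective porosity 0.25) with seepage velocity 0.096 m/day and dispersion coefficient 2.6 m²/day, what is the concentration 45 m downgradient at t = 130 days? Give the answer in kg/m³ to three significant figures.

For an instantaneous plane source, C(x,t) = M/(n_e·A·√(4πDt)) · exp(−(x−vt)²/(4Dt)), with n_e·A the pore (flow) area.
Plume center vt = 0.096 × 130 = 12.48 m, so the well at 45 m is 32.52 m downgradient of the peak.
√(4πDt) = 65.17 m, giving peak height M/(n_e·A·√(4πDt)) = 1.7/(0.25 × 47 × 65.17) = 0.002220 kg/m³.
(x−vt)²/(4Dt) = (32.52)²/(4 × 2.6 × 130) = 0.7822; exp(−0.7822) = 0.4574.
C = 0.002220 × 0.4574 = 0.00102 kg/m³.

0.00102 kg/m³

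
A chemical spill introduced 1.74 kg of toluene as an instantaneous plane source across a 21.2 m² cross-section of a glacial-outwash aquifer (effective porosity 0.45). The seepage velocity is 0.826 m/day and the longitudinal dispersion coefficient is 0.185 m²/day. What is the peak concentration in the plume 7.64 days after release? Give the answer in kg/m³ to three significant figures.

The peak of an instantaneous 1D plume sits at x = vt; there the Gaussian factor is 1 and C_max = M/(n_e·A·√(4πDt)), where n_e·A is the pore area the mass is dissolved in.
√(4πDt) = √(4π × 0.185 × 7.64) = 4.214 m, so C_max = 1.74/(0.45 × 21.2 × 4.214) = 0.0433 kg/m³.

0.0433 kg/m³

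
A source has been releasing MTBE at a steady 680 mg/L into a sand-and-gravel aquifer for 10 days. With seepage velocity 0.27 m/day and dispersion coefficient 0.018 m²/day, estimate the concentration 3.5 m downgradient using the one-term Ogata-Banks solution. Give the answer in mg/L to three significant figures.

62.0 mg/L

For a continuous step input, C/C₀ ≈ ½·erfc((x−vt)/(2√(Dt))).
vt = 0.27 × 10 = 2.7 m and 2√(Dt) = 2√(0.018 × 10) = 0.8485 m.
Argument (x−vt)/(2√(Dt)) = (3.5 − 2.7)/0.8485 = 0.9428; ½·erfc(0.9428) = 0.09121.
C = 680 × 0.09121 = 62.0 mg/L.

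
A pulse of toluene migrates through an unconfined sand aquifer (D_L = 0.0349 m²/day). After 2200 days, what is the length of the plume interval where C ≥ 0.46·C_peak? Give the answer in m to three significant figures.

30.9 m

The plume is Gaussian with σ = √(2Dt) = √(2 × 0.0349 × 2200) = 12.39 m.
C/C_peak = exp(−Δx²/(2σ²)) = 0.46 ⇒ Δx = σ·√(−2 ln 0.46) = 12.39 × 1.246 = 15.44 m.
Width = 2Δx = 30.9 m.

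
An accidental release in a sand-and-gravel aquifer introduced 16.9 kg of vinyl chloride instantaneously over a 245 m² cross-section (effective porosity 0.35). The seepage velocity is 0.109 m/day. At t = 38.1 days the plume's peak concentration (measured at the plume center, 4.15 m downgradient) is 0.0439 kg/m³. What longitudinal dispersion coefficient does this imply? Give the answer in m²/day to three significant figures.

0.0421 m²/day

At the plume center C_max = M/(n_e·A·√(4πDt)), so D = M²/(4πt·(n_e·A·C_max)²).
n_e·A·C_max = 0.35 × 245 × 0.0439 = 3.764 kg/m.
D = 16.9²/(4π × 38.1 × 3.764²) = 0.0421 m²/day.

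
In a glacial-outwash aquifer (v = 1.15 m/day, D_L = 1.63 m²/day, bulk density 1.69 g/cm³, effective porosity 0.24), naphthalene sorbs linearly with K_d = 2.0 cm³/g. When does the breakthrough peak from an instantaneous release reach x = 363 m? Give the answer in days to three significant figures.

4740 days

Retardation factor R = 1 + ρ_b·K_d/n = 1 + 1.69 × 2.0/0.24 = 15.08.
Sorption retards both mechanisms: v_R = v/R = 0.07626 m/day, D_R = D/R = 0.1081 m²/day.
Peak time from v_R²t² + 2D_R t − x² = 0: t = (√(D_R² + v_R²x²) − D_R)/v_R².
√(D_R² + v_R²x²) = √(0.1081² + 0.07626² × 363²) = 27.68; v_R² = 0.005816.
t = (27.68 − 0.1081)/0.005816 = 4740 days.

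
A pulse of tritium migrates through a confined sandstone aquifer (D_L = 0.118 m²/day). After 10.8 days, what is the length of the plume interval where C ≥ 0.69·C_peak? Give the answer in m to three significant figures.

2.75 m

The plume is Gaussian with σ = √(2Dt) = √(2 × 0.118 × 10.8) = 1.596 m.
C/C_peak = exp(−Δx²/(2σ²)) = 0.69 ⇒ Δx = σ·√(−2 ln 0.69) = 1.596 × 0.8615 = 1.375 m.
Width = 2Δx = 2.75 m.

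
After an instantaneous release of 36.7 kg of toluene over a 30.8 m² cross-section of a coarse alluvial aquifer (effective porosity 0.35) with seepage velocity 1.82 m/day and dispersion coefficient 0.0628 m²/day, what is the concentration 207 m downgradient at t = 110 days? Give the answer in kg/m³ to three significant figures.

For an instantaneous plane source, C(x,t) = M/(n_e·A·√(4πDt)) · exp(−(x−vt)²/(4Dt)), with n_e·A the pore (flow) area.
Plume center vt = 1.82 × 110 = 200.2 m, so the well at 207 m is 6.8 m downgradient of the peak.
√(4πDt) = 9.317 m, giving peak height M/(n_e·A·√(4πDt)) = 36.7/(0.35 × 30.8 × 9.317) = 0.3654 kg/m³.
(x−vt)²/(4Dt) = (6.8)²/(4 × 0.0628 × 110) = 1.673; exp(−1.673) = 0.1877.
C = 0.3654 × 0.1877 = 0.0686 kg/m³.

0.0686 kg/m³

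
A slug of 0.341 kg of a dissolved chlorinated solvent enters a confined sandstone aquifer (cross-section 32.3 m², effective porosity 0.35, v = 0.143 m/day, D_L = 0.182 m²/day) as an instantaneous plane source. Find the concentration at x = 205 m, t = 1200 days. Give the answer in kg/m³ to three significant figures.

For an instantaneous plane source, C(x,t) = M/(n_e·A·√(4πDt)) · exp(−(x−vt)²/(4Dt)), with n_e·A the pore (flow) area.
Plume center vt = 0.143 × 1200 = 171.6 m, so the well at 205 m is 33.4 m downgradient of the peak.
√(4πDt) = 52.39 m, giving peak height M/(n_e·A·√(4πDt)) = 0.341/(0.35 × 32.3 × 52.39) = 0.0005758 kg/m³.
(x−vt)²/(4Dt) = (33.4)²/(4 × 0.182 × 1200) = 1.277; exp(−1.277) = 0.2789.
C = 0.0005758 × 0.2789 = 0.000161 kg/m³.

0.000161 kg/m³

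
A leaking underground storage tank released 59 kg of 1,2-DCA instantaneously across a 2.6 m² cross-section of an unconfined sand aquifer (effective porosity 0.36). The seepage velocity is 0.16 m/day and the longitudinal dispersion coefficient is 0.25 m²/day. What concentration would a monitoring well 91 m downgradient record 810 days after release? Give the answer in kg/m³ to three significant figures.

0.199 kg/m³

For an instantaneous plane source, C(x,t) = M/(n_e·A·√(4πDt)) · exp(−(x−vt)²/(4Dt)), with n_e·A the pore (flow) area.
Plume center vt = 0.16 × 810 = 129.6 m, so the well at 91 m is 38.6 m upgradient of the peak.
√(4πDt) = 50.44 m, giving peak height M/(n_e·A·√(4πDt)) = 59/(0.36 × 2.6 × 50.44) = 1.250 kg/m³.
(x−vt)²/(4Dt) = (-38.6)²/(4 × 0.25 × 810) = 1.839; exp(−1.839) = 0.1590.
C = 1.250 × 0.1590 = 0.199 kg/m³.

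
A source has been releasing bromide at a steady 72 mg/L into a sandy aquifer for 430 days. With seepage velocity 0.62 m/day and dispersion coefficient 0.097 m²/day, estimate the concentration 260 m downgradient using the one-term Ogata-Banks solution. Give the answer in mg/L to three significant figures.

For a continuous step input, C/C₀ ≈ ½·erfc((x−vt)/(2√(Dt))).
vt = 0.62 × 430 = 266.6 m and 2√(Dt) = 2√(0.097 × 430) = 12.92 m.
Argument (x−vt)/(2√(Dt)) = (260 − 266.6)/12.92 = -0.5108; ½·erfc(-0.5108) = 0.7650.
C = 72 × 0.7650 = 55.1 mg/L.

55.1 mg/L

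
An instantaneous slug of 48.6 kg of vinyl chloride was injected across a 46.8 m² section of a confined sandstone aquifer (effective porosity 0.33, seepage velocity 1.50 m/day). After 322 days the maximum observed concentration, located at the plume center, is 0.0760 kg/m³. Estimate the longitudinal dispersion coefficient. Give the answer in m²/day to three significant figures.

At the plume center C_max = M/(n_e·A·√(4πDt)), so D = M²/(4πt·(n_e·A·C_max)²).
n_e·A·C_max = 0.33 × 46.8 × 0.0760 = 1.174 kg/m.
D = 48.6²/(4π × 322 × 1.174²) = 0.424 m²/day.

0.424 m²/day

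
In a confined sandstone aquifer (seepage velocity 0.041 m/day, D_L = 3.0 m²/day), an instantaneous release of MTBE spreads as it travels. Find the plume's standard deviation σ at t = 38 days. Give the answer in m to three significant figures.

Dispersive spreading gives a Gaussian with σ² = 2Dt; advection only shifts the center.
σ = √(2 × 3.0 × 38) = 15.1 m.

15.1 m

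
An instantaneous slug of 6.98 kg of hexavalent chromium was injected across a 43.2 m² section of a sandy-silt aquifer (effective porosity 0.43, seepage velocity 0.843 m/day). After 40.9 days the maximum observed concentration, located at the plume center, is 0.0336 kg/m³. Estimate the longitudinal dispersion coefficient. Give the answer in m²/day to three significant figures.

At the plume center C_max = M/(n_e·A·√(4πDt)), so D = M²/(4πt·(n_e·A·C_max)²).
n_e·A·C_max = 0.43 × 43.2 × 0.0336 = 0.6242 kg/m.
D = 6.98²/(4π × 40.9 × 0.6242²) = 0.243 m²/day.

0.243 m²/day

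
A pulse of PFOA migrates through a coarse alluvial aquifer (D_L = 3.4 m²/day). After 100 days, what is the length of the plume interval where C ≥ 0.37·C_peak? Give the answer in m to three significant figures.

The plume is Gaussian with σ = √(2Dt) = √(2 × 3.4 × 100) = 26.08 m.
C/C_peak = exp(−Δx²/(2σ²)) = 0.37 ⇒ Δx = σ·√(−2 ln 0.37) = 26.08 × 1.410 = 36.77 m.
Width = 2Δx = 73.5 m.

73.5 m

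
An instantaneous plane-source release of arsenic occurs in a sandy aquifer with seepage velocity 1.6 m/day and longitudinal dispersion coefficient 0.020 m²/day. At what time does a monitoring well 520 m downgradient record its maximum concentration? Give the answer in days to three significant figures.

325 days

For the 1D instantaneous-source solution, setting ∂C/∂t = 0 at fixed x gives v²t² + 2Dt − x² = 0, so t = (√(D² + v²x²) − D)/v².
√(D² + v²x²) = √(0.020² + 1.6² × 520²) = 832.0; v² = 2.56.
t = (832.0 − 0.020)/2.56 = 325 days (vs. the pure-advection estimate x/v = 325 d).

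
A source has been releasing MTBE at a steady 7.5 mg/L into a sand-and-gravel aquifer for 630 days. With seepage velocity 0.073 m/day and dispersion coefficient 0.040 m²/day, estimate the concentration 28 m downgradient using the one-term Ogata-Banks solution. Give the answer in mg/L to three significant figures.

7.46 mg/L

For a continuous step input, C/C₀ ≈ ½·erfc((x−vt)/(2√(Dt))).
vt = 0.073 × 630 = 45.99 m and 2√(Dt) = 2√(0.040 × 630) = 10.04 m.
Argument (x−vt)/(2√(Dt)) = (28 − 45.99)/10.04 = -1.792; ½·erfc(-1.792) = 0.9944.
C = 7.5 × 0.9944 = 7.46 mg/L.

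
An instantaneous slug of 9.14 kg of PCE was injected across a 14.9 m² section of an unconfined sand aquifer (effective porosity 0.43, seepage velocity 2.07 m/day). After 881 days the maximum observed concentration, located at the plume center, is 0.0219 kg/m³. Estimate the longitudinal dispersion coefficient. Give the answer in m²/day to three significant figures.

At the plume center C_max = M/(n_e·A·√(4πDt)), so D = M²/(4πt·(n_e·A·C_max)²).
n_e·A·C_max = 0.43 × 14.9 × 0.0219 = 0.1403 kg/m.
D = 9.14²/(4π × 881 × 0.1403²) = 0.383 m²/day.

0.383 m²/day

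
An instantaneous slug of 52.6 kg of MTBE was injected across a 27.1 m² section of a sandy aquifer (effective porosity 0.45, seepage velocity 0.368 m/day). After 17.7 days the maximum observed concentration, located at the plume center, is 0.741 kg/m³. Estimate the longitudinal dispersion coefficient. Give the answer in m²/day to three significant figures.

At the plume center C_max = M/(n_e·A·√(4πDt)), so D = M²/(4πt·(n_e·A·C_max)²).
n_e·A·C_max = 0.45 × 27.1 × 0.741 = 9.036 kg/m.
D = 52.6²/(4π × 17.7 × 9.036²) = 0.152 m²/day.

0.152 m²/day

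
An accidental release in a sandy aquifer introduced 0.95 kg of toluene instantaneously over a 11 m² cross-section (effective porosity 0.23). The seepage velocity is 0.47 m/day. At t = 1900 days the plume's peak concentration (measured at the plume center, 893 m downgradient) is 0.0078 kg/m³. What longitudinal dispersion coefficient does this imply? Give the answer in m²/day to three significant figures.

0.0971 m²/day

At the plume center C_max = M/(n_e·A·√(4πDt)), so D = M²/(4πt·(n_e·A·C_max)²).
n_e·A·C_max = 0.23 × 11 × 0.0078 = 0.01973 kg/m.
D = 0.95²/(4π × 1900 × 0.01973²) = 0.0971 m²/day.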